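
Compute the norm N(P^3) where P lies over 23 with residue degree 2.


N(P^a) = p^(a*f)
= 23^(3*2)
= 23^6
= 148035889

148035889


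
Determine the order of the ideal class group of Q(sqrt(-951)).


K = Q(sqrt(-951)). d mod 4 = 1, so D = disc(K) = d = -951
h(K) equals the number of primitive reduced positive-definite forms (a, b, c) = a*x^2 + b*x*y + c*y^2 with b^2 - 4ac = D,
where reduced means |b| <= a <= c, with b >= 0 whenever |b| = a or a = c, and primitive means gcd(a, b, c) = 1.
Reduced forces 3a^2 <= |D| = 951, so 1 <= a <= 17; b must have the parity of D, and c = (b^2 - D)/(4a) must be an integer >= a.
Enumerate a = 1..17, b in [-a, a]:
  a=1: (1, 1, 238)  [1]
  a=2: (2, -1, 119), (2, 1, 119)  [2]
  a=3: (3, 3, 80)  [1]
  a=4: (4, -3, 60), (4, 3, 60)  [2]
  a=5: (5, -3, 48), (5, 3, 48)  [2]
  a=6: (6, -3, 40), (6, 3, 40)  [2]
  a=7: (7, -1, 34), (7, 1, 34)  [2]
  a=8: (8, -3, 30), (8, 3, 30)  [2]
  a=9: none
  a=10: (10, -7, 25), (10, -3, 24), (10, 3, 24), (10, 7, 25)  [4]
  a=11: none
  a=12: (12, -3, 20), (12, 3, 20)  [2]
  a=13: none
  a=14: (14, -13, 20), (14, -1, 17), (14, 1, 17), (14, 13, 20)  [4]
  a=15: (15, -3, 16), (15, 3, 16)  [2]
  a=16..17: none
Total reduced forms: 1 + 2 + 1 + 2 + 2 + 2 + 2 + 2 + 4 + 2 + 4 + 2 = 26
h = 26

26


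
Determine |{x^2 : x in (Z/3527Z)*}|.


For prime p, the number of non-zero quadratic residues is (p-1)/2.
= (3527-1)/2
= 1763

1763


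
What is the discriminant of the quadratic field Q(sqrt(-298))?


For K = Q(sqrt(d)) with d squarefree: disc(K) = d if d = 1 mod 4, and disc(K) = 4d if d = 2 or 3 mod 4.
Here d = -298, and d mod 4 = 2.
d = 2 mod 4, not 1 (O_K = Z[sqrt(d)]), so disc(K) = 4d = 4 * (-298) = -1192

-1192


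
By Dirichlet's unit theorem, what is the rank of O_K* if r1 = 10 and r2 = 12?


By Dirichlet's unit theorem:
rank = r1 + r2 - 1
= 10 + 12 - 1
= 21

21


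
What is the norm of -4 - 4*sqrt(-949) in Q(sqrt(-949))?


N(a + b*sqrt(d)) = a^2 - d*b^2
= (-4)^2 - (-949)*(-4)^2
= 16 + 15184
= 15200

15200


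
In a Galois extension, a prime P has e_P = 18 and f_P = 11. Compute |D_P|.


|D_P| = e * f
= 18 * 11
= 198

198


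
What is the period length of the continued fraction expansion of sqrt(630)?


Run the CF algorithm for sqrt(630).
a_0 = floor(sqrt(630)) = 25; set m_0=0, q_0=1.
Recurrence: m' = q*a - m,  q' = (d - m'^2)/q,  a' = floor((a_0 + m')/q').
  step 1: m=25, q=5, a=10
  step 2: m=25, q=1, a=50
a_2 = 2*a_0 = 50, so the period closes here.
sqrt(630) = [25; 10, 50]
Period length = 2

2


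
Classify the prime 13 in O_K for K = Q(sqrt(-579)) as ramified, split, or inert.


K = Q(sqrt(-579)). Since d mod 4 = 1, disc(K) = -579.
Check p | disc: -579 mod 13 = 6.
p does not divide disc. Compute Legendre symbol (d/p):
6^((13-1)/2) mod 13 = -1
(d/p) = -1, so p is inert: (p) stays prime with e=1, f=2, g=1.
Therefore p is inert.

inert


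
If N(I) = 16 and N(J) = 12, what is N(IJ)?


N(IJ) = N(I) * N(J)
= 16 * 12
= 192

192


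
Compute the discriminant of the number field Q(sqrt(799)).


For K = Q(sqrt(d)) with d squarefree: disc(K) = d if d = 1 mod 4, and disc(K) = 4d if d = 2 or 3 mod 4.
Here d = 799, and d mod 4 = 3.
d = 3 mod 4, not 1 (O_K = Z[sqrt(d)]), so disc(K) = 4d = 4 * (799) = 3196

3196


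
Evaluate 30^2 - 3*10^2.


x^2 - d*y^2
= 30^2 - 3*10^2
= 900 - 300
= 600

600


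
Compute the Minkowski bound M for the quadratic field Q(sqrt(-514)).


d = -514, d mod 4 = 2, so disc(K) = 4d = -2056; |disc(K)| = 2056
Imaginary quadratic field, so n = 2, s = r2 = 1, r1 = 0
M = (n!/n^n) * (4/pi)^s * sqrt(|disc(K)|) = (2!/2^2) * (4/pi)^1 * sqrt(2056)
= 0.5 * 1.273240 * 45.343136
= 28.8663

28.8663


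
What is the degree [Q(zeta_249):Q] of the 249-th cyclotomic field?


The degree equals Euler's totient phi(249).
249 = 3 * 83
phi(249) = 164

164


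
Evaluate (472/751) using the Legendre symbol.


p = 751 is prime, so compute (472/751) with the reciprocity algorithm (Jacobi-symbol steps: pull out 2s via (2/n), flip via reciprocity, reduce):
  pull out 2: (2/751) = +1  (since 751 mod 8 = 7)
  pull out 2: (2/751) = +1  (since 751 mod 8 = 7)
  pull out 2: (2/751) = +1  (since 751 mod 8 = 7)
  reciprocity: (59/751) -> -(751/59)
  reduce: (43/59)
  reciprocity: (43/59) -> -(59/43)
  reduce: (16/43)
  pull out 2: (2/43) = -1  (since 43 mod 8 = 3)
  pull out 2: (2/43) = -1  (since 43 mod 8 = 3)
  pull out 2: (2/43) = -1  (since 43 mod 8 = 3)
  pull out 2: (2/43) = -1  (since 43 mod 8 = 3)
  (1/43) = 1
Product of signs = 1
(472/751) = 1

1


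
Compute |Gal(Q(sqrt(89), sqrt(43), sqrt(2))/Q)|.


The 3 square roots of distinct primes are multiplicatively independent over Q,
so [K:Q] = 2^3 and Gal(K/Q) is isomorphic to (Z/2Z)^3.
|Gal| = 2^3 = 8

8


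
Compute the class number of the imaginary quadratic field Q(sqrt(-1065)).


K = Q(sqrt(-1065)). d mod 4 = 3, so D = disc(K) = 4d = -4260
h(K) equals the number of primitive reduced positive-definite forms (a, b, c) = a*x^2 + b*x*y + c*y^2 with b^2 - 4ac = D,
where reduced means |b| <= a <= c, with b >= 0 whenever |b| = a or a = c, and primitive means gcd(a, b, c) = 1.
Reduced forces 3a^2 <= |D| = 4260, so 1 <= a <= 37; b must have the parity of D, and c = (b^2 - D)/(4a) must be an integer >= a.
Enumerate a = 1..37, b in [-a, a]:
  a=1: (1, 0, 1065)  [1]
  a=2: (2, 2, 533)  [1]
  a=3: (3, 0, 355)  [1]
  a=4: none
  a=5: (5, 0, 213)  [1]
  a=6: (6, 6, 179)  [1]
  a=7..9: none
  a=10: (10, 10, 109)  [1]
  a=11..12: none
  a=13: (13, -2, 82), (13, 2, 82)  [2]
  a=14: none
  a=15: (15, 0, 71)  [1]
  a=16..22: none
  a=23: (23, -8, 47), (23, 8, 47)  [2]
  a=24..25: none
  a=26: (26, -2, 41), (26, 2, 41)  [2]
  a=27..29: none
  a=30: (30, 30, 43)  [1]
  a=31: (31, -24, 39), (31, 24, 39)  [2]
  a=32..37: none
Total reduced forms: 1 + 1 + 1 + 1 + 1 + 1 + 2 + 1 + 2 + 2 + 1 + 2 = 16
h = 16

16


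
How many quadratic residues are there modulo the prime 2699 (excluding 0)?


For prime p, the number of non-zero quadratic residues is (p-1)/2.
= (2699-1)/2
= 1349

1349


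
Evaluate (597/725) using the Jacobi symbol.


Compute (597/725) via quadratic reciprocity:
  reciprocity: (597/725) -> +(725/597)
  reduce: (128/597)
  pull out 2: (2/597) = -1  (since 597 mod 8 = 5)
  pull out 2: (2/597) = -1  (since 597 mod 8 = 5)
  pull out 2: (2/597) = -1  (since 597 mod 8 = 5)
  pull out 2: (2/597) = -1  (since 597 mod 8 = 5)
  pull out 2: (2/597) = -1  (since 597 mod 8 = 5)
  pull out 2: (2/597) = -1  (since 597 mod 8 = 5)
  pull out 2: (2/597) = -1  (since 597 mod 8 = 5)
  (1/597) = 1
Product of signs = -1

-1


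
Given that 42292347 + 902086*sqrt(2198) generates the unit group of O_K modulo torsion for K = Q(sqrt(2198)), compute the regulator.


epsilon = 42292347 + 902086*sqrt(2198)
= 8.4585e+07
R = ln(8.4585e+07)
= 18.2533

18.2533


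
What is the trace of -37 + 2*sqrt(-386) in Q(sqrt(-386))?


Tr(a + b*sqrt(d)) = (a + b*sqrt(d)) + (a - b*sqrt(d)) = 2a
= 2 * (-37)
= -74

-74


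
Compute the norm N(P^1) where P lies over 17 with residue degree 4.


N(P^a) = p^(a*f)
= 17^(1*4)
= 17^4
= 83521

83521


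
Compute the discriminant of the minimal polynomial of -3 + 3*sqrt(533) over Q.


The element -3 + 3*sqrt(533) has minimal polynomial:
x^2 + 6*x - 4788
Discriminant = (6)^2 - 4*(-4788)
= 36 + 19152
= 19188

19188


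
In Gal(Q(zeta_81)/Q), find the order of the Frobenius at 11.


The Frobenius at p in Gal(Q(zeta_n)/Q) = (Z/nZ)* is the class of p, so its order is ord_81(11), the smallest k >= 1 with 11^k = 1 mod 81.
n = 81 = 3^4, phi(81) = 54; the order divides phi(n).
Divisors of 54: 1, 2, 3, 6, 9, 18, 27, 54
Repeated squaring mod 81: 11^1 = 11, 11^2 = 40, 11^4 = 61, 11^8 = 76, 11^16 = 25, 11^32 = 58
Test divisors in increasing order:
  k=1: 11^1 = 11 mod 81
  k=2: 11^2 = 40 mod 81
  k=3: 11^3 = 40 * 11 = 35 mod 81
  k=6: 11^6 = 61 * 40 = 10 mod 81
  k=9: 11^9 = 76 * 11 = 26 mod 81
  k=18: 11^18 = 25 * 40 = 28 mod 81
  k=27: 11^27 = 25 * 76 * 40 * 11 = 80 mod 81
  k=54: 11^54 = 58 * 25 * 61 * 40 = 1 mod 81  <- first divisor giving 1
Order = 54

54


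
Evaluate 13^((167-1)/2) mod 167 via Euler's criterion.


p = 167 is prime and the exponent is (p-1)/2 = 83, so by Euler's criterion 13^83 = (13/167) = +1 or -1 mod 167.
Compute by square-and-multiply:
  83 = 64 + 16 + 2 + 1 (binary 1010011)
  Repeated squaring mod 167: 13^1 = 13, 13^2 = 2, 13^4 = 4, 13^8 = 16, 13^16 = 89, 13^32 = 72, 13^64 = 7
  13^83 = 13^64 * 13^16 * 13^2 * 13^1 = 7 * 89 * 2 * 13 mod 167
    7 * 89 = 623 = 122 mod 167
    122 * 2 = 244 = 77 mod 167
    77 * 13 = 1001 = 166 mod 167
  13^83 = 166 mod 167
Result 166 = p - 1 = -1 mod 167: 13 is a quadratic non-residue mod 167. As a residue in [0, p-1] the value is 166.
13^83 mod 167 = 166

166


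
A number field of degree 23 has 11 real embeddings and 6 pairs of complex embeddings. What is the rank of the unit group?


By Dirichlet's unit theorem:
rank = r1 + r2 - 1
= 11 + 6 - 1
= 16

16


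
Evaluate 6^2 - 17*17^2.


x^2 - d*y^2
= 6^2 - 17*17^2
= 36 - 4913
= -4877

-4877


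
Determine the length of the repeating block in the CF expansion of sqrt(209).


Run the CF algorithm for sqrt(209).
a_0 = floor(sqrt(209)) = 14; set m_0=0, q_0=1.
Recurrence: m' = q*a - m,  q' = (d - m'^2)/q,  a' = floor((a_0 + m')/q').
  step 1: m=14, q=13, a=2
  step 2: m=12, q=5, a=5
  step 3: m=13, q=8, a=3
  step 4: m=11, q=11, a=2
  step 5: m=11, q=8, a=3
  step 6: m=13, q=5, a=5
  step 7: m=12, q=13, a=2
  step 8: m=14, q=1, a=28
a_8 = 2*a_0 = 28, so the period closes here.
sqrt(209) = [14; 2, 5, 3, 2, 3, 5, 2, 28]
Period length = 8

8


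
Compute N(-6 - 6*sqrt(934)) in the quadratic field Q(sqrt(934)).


N(a + b*sqrt(d)) = a^2 - d*b^2
= (-6)^2 - (934)*(-6)^2
= 36 - 33624
= -33588

-33588


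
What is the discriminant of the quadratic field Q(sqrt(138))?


For K = Q(sqrt(d)) with d squarefree: disc(K) = d if d = 1 mod 4, and disc(K) = 4d if d = 2 or 3 mod 4.
Here d = 138, and d mod 4 = 2.
d = 2 mod 4, not 1 (O_K = Z[sqrt(d)]), so disc(K) = 4d = 4 * (138) = 552

552


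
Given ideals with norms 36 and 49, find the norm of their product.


N(IJ) = N(I) * N(J)
= 36 * 49
= 1764

1764


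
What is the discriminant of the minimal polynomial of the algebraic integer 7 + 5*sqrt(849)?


The element 7 + 5*sqrt(849) has minimal polynomial:
x^2 - 14*x - 21176
Discriminant = (-14)^2 - 4*(-21176)
= 196 + 84704
= 84900

84900


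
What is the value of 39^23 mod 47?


p = 47 is prime and the exponent is (p-1)/2 = 23, so by Euler's criterion 39^23 = (39/47) = +1 or -1 mod 47.
Compute by square-and-multiply:
  23 = 16 + 4 + 2 + 1 (binary 10111)
  Repeated squaring mod 47: 39^1 = 39, 39^2 = 17, 39^4 = 7, 39^8 = 2, 39^16 = 4
  39^23 = 39^16 * 39^4 * 39^2 * 39^1 = 4 * 7 * 17 * 39 mod 47
    4 * 7 = 28 = 28 mod 47
    28 * 17 = 476 = 6 mod 47
    6 * 39 = 234 = 46 mod 47
  39^23 = 46 mod 47
Result 46 = p - 1 = -1 mod 47: 39 is a quadratic non-residue mod 47. As a residue in [0, p-1] the value is 46.
39^23 mod 47 = 46

46


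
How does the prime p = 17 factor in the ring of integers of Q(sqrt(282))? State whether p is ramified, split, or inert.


K = Q(sqrt(282)). Since d mod 4 = 2, disc(K) = 1128.
Check p | disc: 1128 mod 17 = 6.
p does not divide disc. Compute Legendre symbol (d/p):
10^((17-1)/2) mod 17 = -1
(d/p) = -1, so p is inert: (p) stays prime with e=1, f=2, g=1.
Therefore p is inert.

inert


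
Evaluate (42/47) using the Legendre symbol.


p = 47 is prime, so compute (42/47) with the reciprocity algorithm (Jacobi-symbol steps: pull out 2s via (2/n), flip via reciprocity, reduce):
  pull out 2: (2/47) = +1  (since 47 mod 8 = 7)
  reciprocity: (21/47) -> +(47/21)
  reduce: (5/21)
  reciprocity: (5/21) -> +(21/5)
  reduce: (1/5)
  (1/5) = 1
Product of signs = 1
(42/47) = 1

1


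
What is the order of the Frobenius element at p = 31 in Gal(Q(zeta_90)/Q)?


The Frobenius at p in Gal(Q(zeta_n)/Q) = (Z/nZ)* is the class of p, so its order is ord_90(31), the smallest k >= 1 with 31^k = 1 mod 90.
n = 90 = 2 * 3^2 * 5, phi(90) = 24; the order divides phi(n).
Divisors of 24: 1, 2, 3, 4, 6, 8, 12, 24
Repeated squaring mod 90: 31^1 = 31, 31^2 = 61, 31^4 = 31, 31^8 = 61, 31^16 = 31
Test divisors in increasing order:
  k=1: 31^1 = 31 mod 90
  k=2: 31^2 = 61 mod 90
  k=3: 31^3 = 61 * 31 = 1 mod 90  <- first divisor giving 1
Order = 3

3


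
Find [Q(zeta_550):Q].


The degree equals Euler's totient phi(550).
550 = 2 * 5^2 * 11
phi(550) = 200

200


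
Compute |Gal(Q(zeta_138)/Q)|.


|Gal(Q(zeta_138)/Q)| = phi(138)
= 44

44


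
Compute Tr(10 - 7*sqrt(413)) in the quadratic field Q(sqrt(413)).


Tr(a + b*sqrt(d)) = (a + b*sqrt(d)) + (a - b*sqrt(d)) = 2a
= 2 * (10)
= 20

20


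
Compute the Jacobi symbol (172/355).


Compute (172/355) via quadratic reciprocity:
  pull out 2: (2/355) = -1  (since 355 mod 8 = 3)
  pull out 2: (2/355) = -1  (since 355 mod 8 = 3)
  reciprocity: (43/355) -> -(355/43)
  reduce: (11/43)
  reciprocity: (11/43) -> -(43/11)
  reduce: (10/11)
  pull out 2: (2/11) = -1  (since 11 mod 8 = 3)
  reciprocity: (5/11) -> +(11/5)
  reduce: (1/5)
  (1/5) = 1
Product of signs = -1

-1


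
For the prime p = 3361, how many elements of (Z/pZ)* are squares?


For prime p, the number of non-zero quadratic residues is (p-1)/2.
= (3361-1)/2
= 1680

1680


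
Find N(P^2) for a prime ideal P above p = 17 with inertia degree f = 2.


N(P^a) = p^(a*f)
= 17^(2*2)
= 17^4
= 83521

83521


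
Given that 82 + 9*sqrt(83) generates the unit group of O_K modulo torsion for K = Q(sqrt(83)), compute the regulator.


epsilon = 82 + 9*sqrt(83)
= 163.9939
R = ln(163.9939)
= 5.0998

5.0998


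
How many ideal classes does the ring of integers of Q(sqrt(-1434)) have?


K = Q(sqrt(-1434)). d mod 4 = 2, so D = disc(K) = 4d = -5736
h(K) equals the number of primitive reduced positive-definite forms (a, b, c) = a*x^2 + b*x*y + c*y^2 with b^2 - 4ac = D,
where reduced means |b| <= a <= c, with b >= 0 whenever |b| = a or a = c, and primitive means gcd(a, b, c) = 1.
Reduced forces 3a^2 <= |D| = 5736, so 1 <= a <= 43; b must have the parity of D, and c = (b^2 - D)/(4a) must be an integer >= a.
Enumerate a = 1..43, b in [-a, a]:
  a=1: (1, 0, 1434)  [1]
  a=2: (2, 0, 717)  [1]
  a=3: (3, 0, 478)  [1]
  a=4: none
  a=5: (5, -2, 287), (5, 2, 287)  [2]
  a=6: (6, 0, 239)  [1]
  a=7: (7, -2, 205), (7, 2, 205)  [2]
  a=8..9: none
  a=10: (10, -8, 145), (10, 8, 145)  [2]
  a=11..12: none
  a=13: (13, -6, 111), (13, 6, 111)  [2]
  a=14: (14, -12, 105), (14, 12, 105)  [2]
  a=15: (15, -12, 98), (15, 12, 98)  [2]
  a=16..20: none
  a=21: (21, -12, 70), (21, 12, 70)  [2]
  a=22..24: none
  a=25: (25, -8, 58), (25, 8, 58)  [2]
  a=26: (26, -20, 59), (26, 20, 59)  [2]
  a=27..28: none
  a=29: (29, -8, 50), (29, 8, 50)  [2]
  a=30: (30, -12, 49), (30, 12, 49)  [2]
  a=31..34: none
  a=35: (35, -12, 42), (35, -2, 41), (35, 2, 41), (35, 12, 42)  [4]
  a=36: none
  a=37: (37, -6, 39), (37, 6, 39)  [2]
  a=38..43: none
Total reduced forms: 1 + 1 + 1 + 2 + 1 + 2 + 2 + 2 + 2 + 2 + 2 + 2 + 2 + 2 + 2 + 4 + 2 = 32
h = 32

32


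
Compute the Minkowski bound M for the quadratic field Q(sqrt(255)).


d = 255, d mod 4 = 3, so disc(K) = 4d = 1020; |disc(K)| = 1020
Real quadratic field, so n = 2, s = r2 = 0, r1 = 2
M = (n!/n^n) * (4/pi)^s * sqrt(|disc(K)|) = (2!/2^2) * (4/pi)^0 * sqrt(1020)
= 0.5 * 1.000000 * 31.937439
= 15.9687

15.9687


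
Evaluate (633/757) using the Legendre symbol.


p = 757 is prime, so compute (633/757) with the reciprocity algorithm (Jacobi-symbol steps: pull out 2s via (2/n), flip via reciprocity, reduce):
  reciprocity: (633/757) -> +(757/633)
  reduce: (124/633)
  pull out 2: (2/633) = +1  (since 633 mod 8 = 1)
  pull out 2: (2/633) = +1  (since 633 mod 8 = 1)
  reciprocity: (31/633) -> +(633/31)
  reduce: (13/31)
  reciprocity: (13/31) -> +(31/13)
  reduce: (5/13)
  reciprocity: (5/13) -> +(13/5)
  reduce: (3/5)
  reciprocity: (3/5) -> +(5/3)
  reduce: (2/3)
  pull out 2: (2/3) = -1  (since 3 mod 8 = 3)
  (1/3) = 1
Product of signs = -1
(633/757) = -1

-1


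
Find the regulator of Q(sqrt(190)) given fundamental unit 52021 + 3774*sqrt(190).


epsilon = 52021 + 3774*sqrt(190)
= 104042.0000
R = ln(104042.0000)
= 11.5525

11.5525


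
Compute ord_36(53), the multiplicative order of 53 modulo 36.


We want ord_36(53), the smallest k >= 1 with 53^k = 1 mod 36.
n = 36 = 2^2 * 3^2, phi(36) = 12; the order divides phi(n).
Divisors of 12: 1, 2, 3, 4, 6, 12
Repeated squaring mod 36: 53^1 = 17, 53^2 = 1, 53^4 = 1, 53^8 = 1
Test divisors in increasing order:
  k=1: 53^1 = 17 mod 36
  k=2: 53^2 = 1 mod 36  <- first divisor giving 1
Order = 2

2


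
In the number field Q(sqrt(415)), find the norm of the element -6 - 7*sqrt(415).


N(a + b*sqrt(d)) = a^2 - d*b^2
= (-6)^2 - (415)*(-7)^2
= 36 - 20335
= -20299

-20299


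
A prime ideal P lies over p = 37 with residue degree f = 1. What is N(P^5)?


N(P^a) = p^(a*f)
= 37^(5*1)
= 37^5
= 69343957

69343957


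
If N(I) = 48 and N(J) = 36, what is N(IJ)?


N(IJ) = N(I) * N(J)
= 48 * 36
= 1728

1728


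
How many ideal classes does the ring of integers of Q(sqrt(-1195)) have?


K = Q(sqrt(-1195)). d mod 4 = 1, so D = disc(K) = d = -1195
h(K) equals the number of primitive reduced positive-definite forms (a, b, c) = a*x^2 + b*x*y + c*y^2 with b^2 - 4ac = D,
where reduced means |b| <= a <= c, with b >= 0 whenever |b| = a or a = c, and primitive means gcd(a, b, c) = 1.
Reduced forces 3a^2 <= |D| = 1195, so 1 <= a <= 19; b must have the parity of D, and c = (b^2 - D)/(4a) must be an integer >= a.
Enumerate a = 1..19, b in [-a, a]:
  a=1: (1, 1, 299)  [1]
  a=2..4: none
  a=5: (5, 5, 61)  [1]
  a=6: none
  a=7: (7, -3, 43), (7, 3, 43)  [2]
  a=8..10: none
  a=11: (11, -9, 29), (11, 9, 29)  [2]
  a=12: none
  a=13: (13, -1, 23), (13, 1, 23)  [2]
  a=14..19: none
Total reduced forms: 1 + 1 + 2 + 2 + 2 = 8
h = 8

8


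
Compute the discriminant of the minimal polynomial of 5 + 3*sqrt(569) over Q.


The element 5 + 3*sqrt(569) has minimal polynomial:
x^2 - 10*x - 5096
Discriminant = (-10)^2 - 4*(-5096)
= 100 + 20384
= 20484

20484


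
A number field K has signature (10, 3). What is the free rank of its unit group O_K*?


By Dirichlet's unit theorem:
rank = r1 + r2 - 1
= 10 + 3 - 1
= 12

12


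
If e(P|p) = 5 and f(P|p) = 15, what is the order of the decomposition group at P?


|D_P| = e * f
= 5 * 15
= 75

75


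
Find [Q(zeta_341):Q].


The degree equals Euler's totient phi(341).
341 = 11 * 31
phi(341) = 300

300


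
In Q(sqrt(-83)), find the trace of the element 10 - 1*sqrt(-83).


Tr(a + b*sqrt(d)) = (a + b*sqrt(d)) + (a - b*sqrt(d)) = 2a
= 2 * (10)
= 20

20


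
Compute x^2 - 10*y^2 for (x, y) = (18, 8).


x^2 - d*y^2
= 18^2 - 10*8^2
= 324 - 640
= -316

-316


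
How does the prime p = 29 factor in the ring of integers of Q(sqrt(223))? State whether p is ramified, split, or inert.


K = Q(sqrt(223)). Since d mod 4 = 3, disc(K) = 892.
Check p | disc: 892 mod 29 = 22.
p does not divide disc. Compute Legendre symbol (d/p):
20^((29-1)/2) mod 29 = 1
(d/p) = 1, so p splits: (p) = P*P' with e=1, f=1, g=2.
Therefore p is split.

split


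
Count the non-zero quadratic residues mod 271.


For prime p, the number of non-zero quadratic residues is (p-1)/2.
= (271-1)/2
= 135

135


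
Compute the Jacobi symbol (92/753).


Compute (92/753) via quadratic reciprocity:
  pull out 2: (2/753) = +1  (since 753 mod 8 = 1)
  pull out 2: (2/753) = +1  (since 753 mod 8 = 1)
  reciprocity: (23/753) -> +(753/23)
  reduce: (17/23)
  reciprocity: (17/23) -> +(23/17)
  reduce: (6/17)
  pull out 2: (2/17) = +1  (since 17 mod 8 = 1)
  reciprocity: (3/17) -> +(17/3)
  reduce: (2/3)
  pull out 2: (2/3) = -1  (since 3 mod 8 = 3)
  (1/3) = 1
Product of signs = -1

-1


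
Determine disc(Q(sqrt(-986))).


For K = Q(sqrt(d)) with d squarefree: disc(K) = d if d = 1 mod 4, and disc(K) = 4d if d = 2 or 3 mod 4.
Here d = -986, and d mod 4 = 2.
d = 2 mod 4, not 1 (O_K = Z[sqrt(d)]), so disc(K) = 4d = 4 * (-986) = -3944

-3944


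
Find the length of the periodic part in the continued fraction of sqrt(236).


Run the CF algorithm for sqrt(236).
a_0 = floor(sqrt(236)) = 15; set m_0=0, q_0=1.
Recurrence: m' = q*a - m,  q' = (d - m'^2)/q,  a' = floor((a_0 + m')/q').
  step 1: m=15, q=11, a=2
  step 2: m=7, q=17, a=1
  step 3: m=10, q=8, a=3
  step 4: m=14, q=5, a=5
  step 5: m=11, q=23, a=1
  step 6: m=12, q=4, a=6
  step 7: m=12, q=23, a=1
  step 8: m=11, q=5, a=5
  step 9: m=14, q=8, a=3
  step 10: m=10, q=17, a=1
  step 11: m=7, q=11, a=2
  step 12: m=15, q=1, a=30
a_12 = 2*a_0 = 30, so the period closes here.
sqrt(236) = [15; 2, 1, 3, 5, 1, 6, 1, 5, 3, 1, 2, 30]
Period length = 12

12


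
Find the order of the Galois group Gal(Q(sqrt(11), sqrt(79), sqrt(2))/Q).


The 3 square roots of distinct primes are multiplicatively independent over Q,
so [K:Q] = 2^3 and Gal(K/Q) is isomorphic to (Z/2Z)^3.
|Gal| = 2^3 = 8

8


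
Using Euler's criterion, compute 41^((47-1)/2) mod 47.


p = 47 is prime and the exponent is (p-1)/2 = 23, so by Euler's criterion 41^23 = (41/47) = +1 or -1 mod 47.
Compute by square-and-multiply:
  23 = 16 + 4 + 2 + 1 (binary 10111)
  Repeated squaring mod 47: 41^1 = 41, 41^2 = 36, 41^4 = 27, 41^8 = 24, 41^16 = 12
  41^23 = 41^16 * 41^4 * 41^2 * 41^1 = 12 * 27 * 36 * 41 mod 47
    12 * 27 = 324 = 42 mod 47
    42 * 36 = 1512 = 8 mod 47
    8 * 41 = 328 = 46 mod 47
  41^23 = 46 mod 47
Result 46 = p - 1 = -1 mod 47: 41 is a quadratic non-residue mod 47. As a residue in [0, p-1] the value is 46.
41^23 mod 47 = 46

46


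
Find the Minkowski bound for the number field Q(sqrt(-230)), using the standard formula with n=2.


d = -230, d mod 4 = 2, so disc(K) = 4d = -920; |disc(K)| = 920
Imaginary quadratic field, so n = 2, s = r2 = 1, r1 = 0
M = (n!/n^n) * (4/pi)^s * sqrt(|disc(K)|) = (2!/2^2) * (4/pi)^1 * sqrt(920)
= 0.5 * 1.273240 * 30.331502
= 19.3096

19.3096


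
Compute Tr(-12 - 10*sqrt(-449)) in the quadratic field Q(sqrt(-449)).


Tr(a + b*sqrt(d)) = (a + b*sqrt(d)) + (a - b*sqrt(d)) = 2a
= 2 * (-12)
= -24

-24


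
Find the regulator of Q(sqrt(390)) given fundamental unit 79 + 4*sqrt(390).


epsilon = 79 + 4*sqrt(390)
= 157.9937
R = ln(157.9937)
= 5.0626

5.0626


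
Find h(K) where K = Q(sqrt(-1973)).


K = Q(sqrt(-1973)). d mod 4 = 3, so D = disc(K) = 4d = -7892
h(K) equals the number of primitive reduced positive-definite forms (a, b, c) = a*x^2 + b*x*y + c*y^2 with b^2 - 4ac = D,
where reduced means |b| <= a <= c, with b >= 0 whenever |b| = a or a = c, and primitive means gcd(a, b, c) = 1.
Reduced forces 3a^2 <= |D| = 7892, so 1 <= a <= 51; b must have the parity of D, and c = (b^2 - D)/(4a) must be an integer >= a.
Enumerate a = 1..51, b in [-a, a]:
  a=1: (1, 0, 1973)  [1]
  a=2: (2, 2, 987)  [1]
  a=3: (3, -2, 658), (3, 2, 658)  [2]
  a=4..5: none
  a=6: (6, -2, 329), (6, 2, 329)  [2]
  a=7: (7, -2, 282), (7, 2, 282)  [2]
  a=8: none
  a=9: (9, -8, 221), (9, 8, 221)  [2]
  a=10..12: none
  a=13: (13, -8, 153), (13, 8, 153)  [2]
  a=14: (14, -2, 141), (14, 2, 141)  [2]
  a=15..16: none
  a=17: (17, -8, 117), (17, 8, 117)  [2]
  a=18: (18, -10, 111), (18, 10, 111)  [2]
  a=19..20: none
  a=21: (21, -16, 97), (21, -2, 94), (21, 2, 94), (21, 16, 97)  [4]
  a=22..25: none
  a=26: (26, -18, 79), (26, 18, 79)  [2]
  a=27: (27, -10, 74), (27, 10, 74)  [2]
  a=28: none
  a=29: (29, -24, 73), (29, 24, 73)  [2]
  a=30..33: none
  a=34: (34, -26, 63), (34, 26, 63)  [2]
  a=35..36: none
  a=37: (37, -10, 54), (37, 10, 54)  [2]
  a=38: none
  a=39: (39, -34, 58), (39, -8, 51), (39, 8, 51), (39, 34, 58)  [4]
  a=40: none
  a=41: (41, -12, 49), (41, 12, 49)  [2]
  a=42: (42, -26, 51), (42, -2, 47), (42, 2, 47), (42, 26, 51)  [4]
  a=43..51: none
Total reduced forms: 1 + 1 + 2 + 2 + 2 + 2 + 2 + 2 + 2 + 2 + 4 + 2 + 2 + 2 + 2 + 2 + 4 + 2 + 4 = 42
h = 42

42


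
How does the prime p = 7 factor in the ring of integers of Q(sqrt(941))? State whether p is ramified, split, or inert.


K = Q(sqrt(941)). Since d mod 4 = 1, disc(K) = 941.
Check p | disc: 941 mod 7 = 3.
p does not divide disc. Compute Legendre symbol (d/p):
3^((7-1)/2) mod 7 = -1
(d/p) = -1, so p is inert: (p) stays prime with e=1, f=2, g=1.
Therefore p is inert.

inert


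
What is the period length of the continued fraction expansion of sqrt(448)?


Run the CF algorithm for sqrt(448).
a_0 = floor(sqrt(448)) = 21; set m_0=0, q_0=1.
Recurrence: m' = q*a - m,  q' = (d - m'^2)/q,  a' = floor((a_0 + m')/q').
  step 1: m=21, q=7, a=6
  step 2: m=21, q=1, a=42
a_2 = 2*a_0 = 42, so the period closes here.
sqrt(448) = [21; 6, 42]
Period length = 2

2


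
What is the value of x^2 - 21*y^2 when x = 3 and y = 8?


x^2 - d*y^2
= 3^2 - 21*8^2
= 9 - 1344
= -1335

-1335


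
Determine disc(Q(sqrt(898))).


For K = Q(sqrt(d)) with d squarefree: disc(K) = d if d = 1 mod 4, and disc(K) = 4d if d = 2 or 3 mod 4.
Here d = 898, and d mod 4 = 2.
d = 2 mod 4, not 1 (O_K = Z[sqrt(d)]), so disc(K) = 4d = 4 * (898) = 3592

3592


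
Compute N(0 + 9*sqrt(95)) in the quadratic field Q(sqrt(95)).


N(a + b*sqrt(d)) = a^2 - d*b^2
= (0)^2 - (95)*(9)^2
= 0 - 7695
= -7695

-7695


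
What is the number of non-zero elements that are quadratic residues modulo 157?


For prime p, the number of non-zero quadratic residues is (p-1)/2.
= (157-1)/2
= 78

78


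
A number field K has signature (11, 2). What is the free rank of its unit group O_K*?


By Dirichlet's unit theorem:
rank = r1 + r2 - 1
= 11 + 2 - 1
= 12

12


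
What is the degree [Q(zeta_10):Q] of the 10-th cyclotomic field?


The degree equals Euler's totient phi(10).
10 = 2 * 5
phi(10) = 4

4


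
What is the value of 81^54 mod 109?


p = 109 is prime and the exponent is (p-1)/2 = 54, so by Euler's criterion 81^54 = (81/109) = +1 or -1 mod 109.
Compute by square-and-multiply:
  54 = 32 + 16 + 4 + 2 (binary 110110)
  Repeated squaring mod 109: 81^1 = 81, 81^2 = 21, 81^4 = 5, 81^8 = 25, 81^16 = 80, 81^32 = 78
  81^54 = 81^32 * 81^16 * 81^4 * 81^2 = 78 * 80 * 5 * 21 mod 109
    78 * 80 = 6240 = 27 mod 109
    27 * 5 = 135 = 26 mod 109
    26 * 21 = 546 = 1 mod 109
  81^54 = 1 mod 109
Result 1: 81 is a quadratic residue mod 109.
81^54 mod 109 = 1

1


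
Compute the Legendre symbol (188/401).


p = 401 is prime, so compute (188/401) with the reciprocity algorithm (Jacobi-symbol steps: pull out 2s via (2/n), flip via reciprocity, reduce):
  pull out 2: (2/401) = +1  (since 401 mod 8 = 1)
  pull out 2: (2/401) = +1  (since 401 mod 8 = 1)
  reciprocity: (47/401) -> +(401/47)
  reduce: (25/47)
  reciprocity: (25/47) -> +(47/25)
  reduce: (22/25)
  pull out 2: (2/25) = +1  (since 25 mod 8 = 1)
  reciprocity: (11/25) -> +(25/11)
  reduce: (3/11)
  reciprocity: (3/11) -> -(11/3)
  reduce: (2/3)
  pull out 2: (2/3) = -1  (since 3 mod 8 = 3)
  (1/3) = 1
Product of signs = 1
(188/401) = 1

1


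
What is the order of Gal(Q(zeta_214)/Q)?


|Gal(Q(zeta_214)/Q)| = phi(214)
= 106

106


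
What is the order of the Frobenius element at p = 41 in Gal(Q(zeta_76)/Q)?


The Frobenius at p in Gal(Q(zeta_n)/Q) = (Z/nZ)* is the class of p, so its order is ord_76(41), the smallest k >= 1 with 41^k = 1 mod 76.
n = 76 = 2^2 * 19, phi(76) = 36; the order divides phi(n).
Divisors of 36: 1, 2, 3, 4, 6, 9, 12, 18, 36
Repeated squaring mod 76: 41^1 = 41, 41^2 = 9, 41^4 = 5, 41^8 = 25, 41^16 = 17, 41^32 = 61
Test divisors in increasing order:
  k=1: 41^1 = 41 mod 76
  k=2: 41^2 = 9 mod 76
  k=3: 41^3 = 9 * 41 = 65 mod 76
  k=4: 41^4 = 5 mod 76
  k=6: 41^6 = 5 * 9 = 45 mod 76
  k=9: 41^9 = 25 * 41 = 37 mod 76
  k=12: 41^12 = 25 * 5 = 49 mod 76
  k=18: 41^18 = 17 * 9 = 1 mod 76  <- first divisor giving 1
Order = 18

18


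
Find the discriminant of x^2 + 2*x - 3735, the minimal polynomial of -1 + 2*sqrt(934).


The element -1 + 2*sqrt(934) has minimal polynomial:
x^2 + 2*x - 3735
Discriminant = (2)^2 - 4*(-3735)
= 4 + 14940
= 14944

14944


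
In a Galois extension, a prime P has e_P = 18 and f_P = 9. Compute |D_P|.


|D_P| = e * f
= 18 * 9
= 162

162


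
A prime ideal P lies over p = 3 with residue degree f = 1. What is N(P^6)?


N(P^a) = p^(a*f)
= 3^(6*1)
= 3^6
= 729

729


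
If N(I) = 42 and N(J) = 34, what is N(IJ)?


N(IJ) = N(I) * N(J)
= 42 * 34
= 1428

1428


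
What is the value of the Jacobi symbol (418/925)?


Compute (418/925) via quadratic reciprocity:
  pull out 2: (2/925) = -1  (since 925 mod 8 = 5)
  reciprocity: (209/925) -> +(925/209)
  reduce: (89/209)
  reciprocity: (89/209) -> +(209/89)
  reduce: (31/89)
  reciprocity: (31/89) -> +(89/31)
  reduce: (27/31)
  reciprocity: (27/31) -> -(31/27)
  reduce: (4/27)
  pull out 2: (2/27) = -1  (since 27 mod 8 = 3)
  pull out 2: (2/27) = -1  (since 27 mod 8 = 3)
  (1/27) = 1
Product of signs = 1

1


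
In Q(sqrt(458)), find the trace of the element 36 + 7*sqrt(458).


Tr(a + b*sqrt(d)) = (a + b*sqrt(d)) + (a - b*sqrt(d)) = 2a
= 2 * (36)
= 72

72


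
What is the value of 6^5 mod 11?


p = 11 is prime and the exponent is (p-1)/2 = 5, so by Euler's criterion 6^5 = (6/11) = +1 or -1 mod 11.
Compute by square-and-multiply:
  5 = 4 + 1 (binary 101)
  Repeated squaring mod 11: 6^1 = 6, 6^2 = 3, 6^4 = 9
  6^5 = 6^4 * 6^1 = 9 * 6 mod 11
    9 * 6 = 54 = 10 mod 11
  6^5 = 10 mod 11
Result 10 = p - 1 = -1 mod 11: 6 is a quadratic non-residue mod 11. As a residue in [0, p-1] the value is 10.
6^5 mod 11 = 10

10


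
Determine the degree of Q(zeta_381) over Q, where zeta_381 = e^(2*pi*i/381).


The degree equals Euler's totient phi(381).
381 = 3 * 127
phi(381) = 252

252


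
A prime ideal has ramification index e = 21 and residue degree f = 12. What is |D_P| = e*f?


|D_P| = e * f
= 21 * 12
= 252

252


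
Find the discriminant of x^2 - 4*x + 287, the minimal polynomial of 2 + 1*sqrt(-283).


The element 2 + 1*sqrt(-283) has minimal polynomial:
x^2 - 4*x + 287
Discriminant = (-4)^2 - 4*(287)
= 16 - 1148
= -1132

-1132


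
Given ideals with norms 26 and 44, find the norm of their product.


N(IJ) = N(I) * N(J)
= 26 * 44
= 1144

1144


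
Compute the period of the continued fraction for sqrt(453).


Run the CF algorithm for sqrt(453).
a_0 = floor(sqrt(453)) = 21; set m_0=0, q_0=1.
Recurrence: m' = q*a - m,  q' = (d - m'^2)/q,  a' = floor((a_0 + m')/q').
  step 1: m=21, q=12, a=3
  step 2: m=15, q=19, a=1
  step 3: m=4, q=23, a=1
  step 4: m=19, q=4, a=10
  step 5: m=21, q=3, a=14
  step 6: m=21, q=4, a=10
  step 7: m=19, q=23, a=1
  step 8: m=4, q=19, a=1
  step 9: m=15, q=12, a=3
  step 10: m=21, q=1, a=42
a_10 = 2*a_0 = 42, so the period closes here.
sqrt(453) = [21; 3, 1, 1, 10, 14, 10, 1, 1, 3, 42]
Period length = 10

10


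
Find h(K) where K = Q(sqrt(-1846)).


K = Q(sqrt(-1846)). d mod 4 = 2, so D = disc(K) = 4d = -7384
h(K) equals the number of primitive reduced positive-definite forms (a, b, c) = a*x^2 + b*x*y + c*y^2 with b^2 - 4ac = D,
where reduced means |b| <= a <= c, with b >= 0 whenever |b| = a or a = c, and primitive means gcd(a, b, c) = 1.
Reduced forces 3a^2 <= |D| = 7384, so 1 <= a <= 49; b must have the parity of D, and c = (b^2 - D)/(4a) must be an integer >= a.
Enumerate a = 1..49, b in [-a, a]:
  a=1: (1, 0, 1846)  [1]
  a=2: (2, 0, 923)  [1]
  a=3..4: none
  a=5: (5, -4, 370), (5, 4, 370)  [2]
  a=6: none
  a=7: (7, -6, 265), (7, 6, 265)  [2]
  a=8..9: none
  a=10: (10, -4, 185), (10, 4, 185)  [2]
  a=11..12: none
  a=13: (13, 0, 142)  [1]
  a=14: (14, -8, 133), (14, 8, 133)  [2]
  a=15..18: none
  a=19: (19, -8, 98), (19, 8, 98)  [2]
  a=20..24: none
  a=25: (25, -4, 74), (25, 4, 74)  [2]
  a=26: (26, 0, 71)  [1]
  a=27..30: none
  a=31: (31, -26, 65), (31, 26, 65)  [2]
  a=32..34: none
  a=35: (35, -34, 61), (35, -6, 53), (35, 6, 53), (35, 34, 61)  [4]
  a=36: none
  a=37: (37, -4, 50), (37, 4, 50)  [2]
  a=38: (38, -8, 49), (38, 8, 49)  [2]
  a=39..40: none
  a=41: (41, -18, 47), (41, 18, 47)  [2]
  a=42..49: none
Total reduced forms: 1 + 1 + 2 + 2 + 2 + 1 + 2 + 2 + 2 + 1 + 2 + 4 + 2 + 2 + 2 = 28
h = 28

28


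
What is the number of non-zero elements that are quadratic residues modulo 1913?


For prime p, the number of non-zero quadratic residues is (p-1)/2.
= (1913-1)/2
= 956

956


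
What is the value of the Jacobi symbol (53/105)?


Compute (53/105) via quadratic reciprocity:
  reciprocity: (53/105) -> +(105/53)
  reduce: (52/53)
  pull out 2: (2/53) = -1  (since 53 mod 8 = 5)
  pull out 2: (2/53) = -1  (since 53 mod 8 = 5)
  reciprocity: (13/53) -> +(53/13)
  reduce: (1/13)
  (1/13) = 1
Product of signs = 1

1


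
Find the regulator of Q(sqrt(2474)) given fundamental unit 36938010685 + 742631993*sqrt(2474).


epsilon = 36938010685 + 742631993*sqrt(2474)
= 7.3876e+10
R = ln(7.3876e+10)
= 25.0257

25.0257


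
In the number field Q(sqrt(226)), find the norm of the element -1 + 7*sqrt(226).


N(a + b*sqrt(d)) = a^2 - d*b^2
= (-1)^2 - (226)*(7)^2
= 1 - 11074
= -11073

-11073


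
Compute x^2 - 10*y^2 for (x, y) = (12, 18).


x^2 - d*y^2
= 12^2 - 10*18^2
= 144 - 3240
= -3096

-3096


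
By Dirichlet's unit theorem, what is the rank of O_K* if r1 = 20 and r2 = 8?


By Dirichlet's unit theorem:
rank = r1 + r2 - 1
= 20 + 8 - 1
= 27

27


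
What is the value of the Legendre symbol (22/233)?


p = 233 is prime, so compute (22/233) with the reciprocity algorithm (Jacobi-symbol steps: pull out 2s via (2/n), flip via reciprocity, reduce):
  pull out 2: (2/233) = +1  (since 233 mod 8 = 1)
  reciprocity: (11/233) -> +(233/11)
  reduce: (2/11)
  pull out 2: (2/11) = -1  (since 11 mod 8 = 3)
  (1/11) = 1
Product of signs = -1
(22/233) = -1

-1


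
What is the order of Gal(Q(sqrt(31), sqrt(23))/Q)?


The 2 square roots of distinct primes are multiplicatively independent over Q,
so [K:Q] = 2^2 and Gal(K/Q) is isomorphic to (Z/2Z)^2.
|Gal| = 2^2 = 4

4


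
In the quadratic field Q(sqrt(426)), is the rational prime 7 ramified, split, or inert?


K = Q(sqrt(426)). Since d mod 4 = 2, disc(K) = 1704.
Check p | disc: 1704 mod 7 = 3.
p does not divide disc. Compute Legendre symbol (d/p):
6^((7-1)/2) mod 7 = -1
(d/p) = -1, so p is inert: (p) stays prime with e=1, f=2, g=1.
Therefore p is inert.

inert


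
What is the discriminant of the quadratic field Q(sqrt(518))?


For K = Q(sqrt(d)) with d squarefree: disc(K) = d if d = 1 mod 4, and disc(K) = 4d if d = 2 or 3 mod 4.
Here d = 518, and d mod 4 = 2.
d = 2 mod 4, not 1 (O_K = Z[sqrt(d)]), so disc(K) = 4d = 4 * (518) = 2072

2072


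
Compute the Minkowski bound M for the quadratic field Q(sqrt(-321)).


d = -321, d mod 4 = 3, so disc(K) = 4d = -1284; |disc(K)| = 1284
Imaginary quadratic field, so n = 2, s = r2 = 1, r1 = 0
M = (n!/n^n) * (4/pi)^s * sqrt(|disc(K)|) = (2!/2^2) * (4/pi)^1 * sqrt(1284)
= 0.5 * 1.273240 * 35.832946
= 22.8120

22.8120


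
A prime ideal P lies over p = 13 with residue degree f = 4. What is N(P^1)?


N(P^a) = p^(a*f)
= 13^(1*4)
= 13^4
= 28561

28561


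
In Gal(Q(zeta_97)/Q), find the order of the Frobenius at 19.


The Frobenius at p in Gal(Q(zeta_n)/Q) = (Z/nZ)* is the class of p, so its order is ord_97(19), the smallest k >= 1 with 19^k = 1 mod 97.
n = 97 = 97, phi(97) = 96; the order divides phi(n).
Divisors of 96: 1, 2, 3, 4, 6, 8, 12, 16, 24, 32, 48, 96
Repeated squaring mod 97: 19^1 = 19, 19^2 = 70, 19^4 = 50, 19^8 = 75, 19^16 = 96, 19^32 = 1, 19^64 = 1
Test divisors in increasing order:
  k=1: 19^1 = 19 mod 97
  k=2: 19^2 = 70 mod 97
  k=3: 19^3 = 70 * 19 = 69 mod 97
  k=4: 19^4 = 50 mod 97
  k=6: 19^6 = 50 * 70 = 8 mod 97
  k=8: 19^8 = 75 mod 97
  k=12: 19^12 = 75 * 50 = 64 mod 97
  k=16: 19^16 = 96 mod 97
  k=24: 19^24 = 96 * 75 = 22 mod 97
  k=32: 19^32 = 1 mod 97  <- first divisor giving 1
Order = 32

32


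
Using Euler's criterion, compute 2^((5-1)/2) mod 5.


p = 5 is prime and the exponent is (p-1)/2 = 2, so by Euler's criterion 2^2 = (2/5) = +1 or -1 mod 5.
Compute by square-and-multiply:
  2 = 2 (binary 10)
  Repeated squaring mod 5: 2^1 = 2, 2^2 = 4
  2^2 = 4 mod 5
Result 4 = p - 1 = -1 mod 5: 2 is a quadratic non-residue mod 5. As a residue in [0, p-1] the value is 4.
2^2 mod 5 = 4

4


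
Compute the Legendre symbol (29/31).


p = 31 is prime, so compute (29/31) with the reciprocity algorithm (Jacobi-symbol steps: pull out 2s via (2/n), flip via reciprocity, reduce):
  reciprocity: (29/31) -> +(31/29)
  reduce: (2/29)
  pull out 2: (2/29) = -1  (since 29 mod 8 = 5)
  (1/29) = 1
Product of signs = -1
(29/31) = -1

-1


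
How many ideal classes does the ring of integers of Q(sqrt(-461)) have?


K = Q(sqrt(-461)). d mod 4 = 3, so D = disc(K) = 4d = -1844
h(K) equals the number of primitive reduced positive-definite forms (a, b, c) = a*x^2 + b*x*y + c*y^2 with b^2 - 4ac = D,
where reduced means |b| <= a <= c, with b >= 0 whenever |b| = a or a = c, and primitive means gcd(a, b, c) = 1.
Reduced forces 3a^2 <= |D| = 1844, so 1 <= a <= 24; b must have the parity of D, and c = (b^2 - D)/(4a) must be an integer >= a.
Enumerate a = 1..24, b in [-a, a]:
  a=1: (1, 0, 461)  [1]
  a=2: (2, 2, 231)  [1]
  a=3: (3, -2, 154), (3, 2, 154)  [2]
  a=4: none
  a=5: (5, -4, 93), (5, 4, 93)  [2]
  a=6: (6, -2, 77), (6, 2, 77)  [2]
  a=7: (7, -2, 66), (7, 2, 66)  [2]
  a=8: none
  a=9: (9, -8, 53), (9, 8, 53)  [2]
  a=10: (10, -6, 47), (10, 6, 47)  [2]
  a=11: (11, -2, 42), (11, 2, 42)  [2]
  a=12..13: none
  a=14: (14, -2, 33), (14, 2, 33)  [2]
  a=15: (15, -14, 34), (15, -4, 31), (15, 4, 31), (15, 14, 34)  [4]
  a=16: none
  a=17: (17, -14, 30), (17, 14, 30)  [2]
  a=18: (18, -10, 27), (18, 10, 27)  [2]
  a=19..20: none
  a=21: (21, -16, 25), (21, -2, 22), (21, 2, 22), (21, 16, 25)  [4]
  a=22..24: none
Total reduced forms: 1 + 1 + 2 + 2 + 2 + 2 + 2 + 2 + 2 + 2 + 4 + 2 + 2 + 4 = 30
h = 30

30


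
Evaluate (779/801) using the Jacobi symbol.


Compute (779/801) via quadratic reciprocity:
  reciprocity: (779/801) -> +(801/779)
  reduce: (22/779)
  pull out 2: (2/779) = -1  (since 779 mod 8 = 3)
  reciprocity: (11/779) -> -(779/11)
  reduce: (9/11)
  reciprocity: (9/11) -> +(11/9)
  reduce: (2/9)
  pull out 2: (2/9) = +1  (since 9 mod 8 = 1)
  (1/9) = 1
Product of signs = 1

1


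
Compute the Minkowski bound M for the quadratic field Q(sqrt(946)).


d = 946, d mod 4 = 2, so disc(K) = 4d = 3784; |disc(K)| = 3784
Real quadratic field, so n = 2, s = r2 = 0, r1 = 2
M = (n!/n^n) * (4/pi)^s * sqrt(|disc(K)|) = (2!/2^2) * (4/pi)^0 * sqrt(3784)
= 0.5 * 1.000000 * 61.514226
= 30.7571

30.7571


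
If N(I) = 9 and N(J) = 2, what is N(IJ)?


N(IJ) = N(I) * N(J)
= 9 * 2
= 18

18


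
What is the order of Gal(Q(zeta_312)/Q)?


|Gal(Q(zeta_312)/Q)| = phi(312)
= 96

96


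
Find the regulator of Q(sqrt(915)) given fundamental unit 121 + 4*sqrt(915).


epsilon = 121 + 4*sqrt(915)
= 241.9959
R = ln(241.9959)
= 5.4889

5.4889


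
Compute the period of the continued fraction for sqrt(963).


Run the CF algorithm for sqrt(963).
a_0 = floor(sqrt(963)) = 31; set m_0=0, q_0=1.
Recurrence: m' = q*a - m,  q' = (d - m'^2)/q,  a' = floor((a_0 + m')/q').
  step 1: m=31, q=2, a=31
  step 2: m=31, q=1, a=62
a_2 = 2*a_0 = 62, so the period closes here.
sqrt(963) = [31; 31, 62]
Period length = 2

2


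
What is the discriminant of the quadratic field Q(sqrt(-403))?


For K = Q(sqrt(d)) with d squarefree: disc(K) = d if d = 1 mod 4, and disc(K) = 4d if d = 2 or 3 mod 4.
Here d = -403, and d mod 4 = 1.
d = 1 mod 4 (O_K = Z[(1+sqrt(d))/2]), so disc(K) = d = -403

-403


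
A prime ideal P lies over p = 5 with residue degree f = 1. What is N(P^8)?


N(P^a) = p^(a*f)
= 5^(8*1)
= 5^8
= 390625

390625


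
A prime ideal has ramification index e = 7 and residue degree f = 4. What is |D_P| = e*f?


|D_P| = e * f
= 7 * 4
= 28

28


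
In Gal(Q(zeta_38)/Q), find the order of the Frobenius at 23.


The Frobenius at p in Gal(Q(zeta_n)/Q) = (Z/nZ)* is the class of p, so its order is ord_38(23), the smallest k >= 1 with 23^k = 1 mod 38.
n = 38 = 2 * 19, phi(38) = 18; the order divides phi(n).
Divisors of 18: 1, 2, 3, 6, 9, 18
Repeated squaring mod 38: 23^1 = 23, 23^2 = 35, 23^4 = 9, 23^8 = 5, 23^16 = 25
Test divisors in increasing order:
  k=1: 23^1 = 23 mod 38
  k=2: 23^2 = 35 mod 38
  k=3: 23^3 = 35 * 23 = 7 mod 38
  k=6: 23^6 = 9 * 35 = 11 mod 38
  k=9: 23^9 = 5 * 23 = 1 mod 38  <- first divisor giving 1
Order = 9

9
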